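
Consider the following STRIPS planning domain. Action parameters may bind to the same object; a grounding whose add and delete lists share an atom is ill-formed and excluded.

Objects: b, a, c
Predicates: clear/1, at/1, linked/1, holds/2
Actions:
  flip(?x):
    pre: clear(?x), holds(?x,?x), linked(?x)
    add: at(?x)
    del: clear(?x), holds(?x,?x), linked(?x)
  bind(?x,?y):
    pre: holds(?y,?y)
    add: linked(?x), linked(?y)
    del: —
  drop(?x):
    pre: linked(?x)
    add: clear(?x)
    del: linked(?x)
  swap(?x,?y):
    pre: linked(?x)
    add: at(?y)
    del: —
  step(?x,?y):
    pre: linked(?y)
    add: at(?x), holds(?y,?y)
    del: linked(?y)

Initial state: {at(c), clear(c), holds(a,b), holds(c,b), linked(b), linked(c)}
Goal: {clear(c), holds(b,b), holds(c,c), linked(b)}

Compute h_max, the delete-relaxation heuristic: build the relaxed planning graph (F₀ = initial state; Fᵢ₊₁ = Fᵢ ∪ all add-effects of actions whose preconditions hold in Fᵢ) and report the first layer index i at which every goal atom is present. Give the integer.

1

F0 = init (6 atoms)
F1 = F0 ∪ {at(a), at(b), clear(b), holds(b,b), holds(c,c)}  (11 atoms)
goal ⊆ F1  ⇒  h_max = 1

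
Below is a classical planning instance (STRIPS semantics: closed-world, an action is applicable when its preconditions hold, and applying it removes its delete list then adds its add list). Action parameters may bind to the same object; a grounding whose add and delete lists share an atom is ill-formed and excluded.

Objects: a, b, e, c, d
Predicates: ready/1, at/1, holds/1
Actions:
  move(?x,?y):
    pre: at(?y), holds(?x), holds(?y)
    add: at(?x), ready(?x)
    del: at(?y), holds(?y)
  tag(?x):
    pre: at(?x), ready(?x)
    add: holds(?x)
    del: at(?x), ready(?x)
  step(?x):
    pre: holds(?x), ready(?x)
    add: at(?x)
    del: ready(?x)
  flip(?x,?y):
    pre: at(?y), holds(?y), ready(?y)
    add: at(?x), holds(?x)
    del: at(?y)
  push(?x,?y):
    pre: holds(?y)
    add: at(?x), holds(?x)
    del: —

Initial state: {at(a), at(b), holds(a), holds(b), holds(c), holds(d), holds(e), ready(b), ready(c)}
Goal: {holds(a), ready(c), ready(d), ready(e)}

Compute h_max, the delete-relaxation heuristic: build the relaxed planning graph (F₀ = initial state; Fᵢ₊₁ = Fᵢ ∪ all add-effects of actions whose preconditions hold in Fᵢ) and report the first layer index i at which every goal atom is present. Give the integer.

F0 = init (9 atoms)
F1 = F0 ∪ {at(c), at(d), at(e), ready(a), ready(d), ready(e)}  (15 atoms)
goal ⊆ F1  ⇒  h_max = 1

1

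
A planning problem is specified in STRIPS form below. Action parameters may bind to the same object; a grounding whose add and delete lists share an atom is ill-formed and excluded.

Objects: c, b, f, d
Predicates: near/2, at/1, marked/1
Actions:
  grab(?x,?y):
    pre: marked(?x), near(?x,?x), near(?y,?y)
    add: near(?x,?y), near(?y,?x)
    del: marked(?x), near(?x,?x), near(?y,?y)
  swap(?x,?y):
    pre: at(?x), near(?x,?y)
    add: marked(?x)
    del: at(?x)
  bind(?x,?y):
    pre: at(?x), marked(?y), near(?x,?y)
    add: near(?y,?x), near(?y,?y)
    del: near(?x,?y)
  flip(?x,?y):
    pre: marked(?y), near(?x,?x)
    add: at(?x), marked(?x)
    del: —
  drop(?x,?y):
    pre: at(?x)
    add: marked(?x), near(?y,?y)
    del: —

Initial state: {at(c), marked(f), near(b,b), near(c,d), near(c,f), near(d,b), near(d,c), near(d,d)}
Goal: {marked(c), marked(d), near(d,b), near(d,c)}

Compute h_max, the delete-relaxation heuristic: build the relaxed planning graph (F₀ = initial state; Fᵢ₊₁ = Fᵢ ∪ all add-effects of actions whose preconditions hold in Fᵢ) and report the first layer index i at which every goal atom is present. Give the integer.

F0 = init (8 atoms)
F1 = F0 ∪ {at(b), at(d), marked(b), marked(c), marked(d), near(c,c), near(f,c), near(f,f)}  (16 atoms)
goal ⊆ F1  ⇒  h_max = 1

1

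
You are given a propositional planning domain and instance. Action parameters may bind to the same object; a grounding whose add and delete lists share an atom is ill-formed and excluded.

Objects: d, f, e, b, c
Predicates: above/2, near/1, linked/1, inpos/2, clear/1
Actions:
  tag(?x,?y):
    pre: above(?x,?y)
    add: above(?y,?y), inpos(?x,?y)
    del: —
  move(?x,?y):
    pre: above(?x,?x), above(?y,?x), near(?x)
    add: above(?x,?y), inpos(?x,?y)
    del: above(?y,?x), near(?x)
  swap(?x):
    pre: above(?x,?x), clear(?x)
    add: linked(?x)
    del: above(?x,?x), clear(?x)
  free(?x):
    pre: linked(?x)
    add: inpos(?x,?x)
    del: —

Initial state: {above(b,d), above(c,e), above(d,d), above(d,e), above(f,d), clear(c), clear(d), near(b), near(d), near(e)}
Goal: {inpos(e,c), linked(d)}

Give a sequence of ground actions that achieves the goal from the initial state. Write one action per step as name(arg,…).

tag(d,e); move(e,c); swap(d)

1. tag(d,e)  →  {above(b,d), above(c,e), above(d,d), above(d,e), above(e,e), above(f,d), clear(c), clear(d), inpos(d,e), near(b), near(d), near(e)}
2. move(e,c)  →  {above(b,d), above(d,d), above(d,e), above(e,c), above(e,e), above(f,d), clear(c), clear(d), inpos(d,e), inpos(e,c), near(b), near(d)}
3. swap(d)  →  {above(b,d), above(d,e), above(e,c), above(e,e), above(f,d), clear(c), inpos(d,e), inpos(e,c), linked(d), near(b), near(d)}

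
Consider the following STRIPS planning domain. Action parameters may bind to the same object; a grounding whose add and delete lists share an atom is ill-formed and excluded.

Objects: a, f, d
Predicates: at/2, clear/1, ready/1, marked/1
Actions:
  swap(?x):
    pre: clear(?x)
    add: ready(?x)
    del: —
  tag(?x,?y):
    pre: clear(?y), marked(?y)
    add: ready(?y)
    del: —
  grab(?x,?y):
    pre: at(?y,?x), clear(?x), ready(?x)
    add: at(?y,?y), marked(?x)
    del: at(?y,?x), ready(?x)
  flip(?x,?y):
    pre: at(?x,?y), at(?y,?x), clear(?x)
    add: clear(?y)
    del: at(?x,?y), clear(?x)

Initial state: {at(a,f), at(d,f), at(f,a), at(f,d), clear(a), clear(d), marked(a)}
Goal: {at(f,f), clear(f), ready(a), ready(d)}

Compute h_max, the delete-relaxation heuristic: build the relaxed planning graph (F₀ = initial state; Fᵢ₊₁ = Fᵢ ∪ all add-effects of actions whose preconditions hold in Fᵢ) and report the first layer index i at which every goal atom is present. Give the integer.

F0 = init (7 atoms)
F1 = F0 ∪ {clear(f), ready(a), ready(d)}  (10 atoms)
F2 = F1 ∪ {at(f,f), marked(d), ready(f)}  (13 atoms)
goal ⊆ F2  ⇒  h_max = 2

2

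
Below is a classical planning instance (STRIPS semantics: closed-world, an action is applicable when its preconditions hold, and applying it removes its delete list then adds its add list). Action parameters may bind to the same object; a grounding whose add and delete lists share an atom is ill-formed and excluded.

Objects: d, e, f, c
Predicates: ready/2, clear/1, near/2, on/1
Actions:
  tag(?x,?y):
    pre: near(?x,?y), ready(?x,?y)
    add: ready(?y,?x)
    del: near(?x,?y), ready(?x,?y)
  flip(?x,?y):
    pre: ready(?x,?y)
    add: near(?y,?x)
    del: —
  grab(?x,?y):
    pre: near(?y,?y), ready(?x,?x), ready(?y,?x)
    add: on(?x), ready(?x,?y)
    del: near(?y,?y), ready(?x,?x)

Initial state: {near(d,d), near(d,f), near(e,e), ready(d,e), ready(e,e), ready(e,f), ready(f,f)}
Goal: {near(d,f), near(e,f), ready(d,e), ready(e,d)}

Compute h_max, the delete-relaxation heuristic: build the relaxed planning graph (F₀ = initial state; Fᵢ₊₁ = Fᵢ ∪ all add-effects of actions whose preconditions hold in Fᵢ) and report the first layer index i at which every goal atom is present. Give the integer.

F0 = init (7 atoms)
F1 = F0 ∪ {near(e,d), near(f,e), near(f,f), on(e), on(f), ready(e,d), ready(f,e)}  (14 atoms)
F2 = F1 ∪ {near(d,e), near(e,f)}  (16 atoms)
goal ⊆ F2  ⇒  h_max = 2

2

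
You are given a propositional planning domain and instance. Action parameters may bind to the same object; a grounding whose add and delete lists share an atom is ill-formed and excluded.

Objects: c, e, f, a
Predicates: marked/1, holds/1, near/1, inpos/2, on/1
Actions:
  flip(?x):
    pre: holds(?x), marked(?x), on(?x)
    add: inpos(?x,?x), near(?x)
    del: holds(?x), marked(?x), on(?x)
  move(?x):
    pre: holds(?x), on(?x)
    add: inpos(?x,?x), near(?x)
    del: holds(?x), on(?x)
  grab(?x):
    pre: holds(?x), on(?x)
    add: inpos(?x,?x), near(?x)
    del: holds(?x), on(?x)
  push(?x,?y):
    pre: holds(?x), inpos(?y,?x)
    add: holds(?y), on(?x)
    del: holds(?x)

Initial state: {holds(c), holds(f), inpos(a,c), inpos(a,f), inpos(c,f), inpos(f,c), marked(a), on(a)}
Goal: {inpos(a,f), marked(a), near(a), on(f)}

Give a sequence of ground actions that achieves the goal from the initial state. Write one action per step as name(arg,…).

1. push(f,a)  →  {holds(a), holds(c), inpos(a,c), inpos(a,f), inpos(c,f), inpos(f,c), marked(a), on(a), on(f)}
2. move(a)  →  {holds(c), inpos(a,a), inpos(a,c), inpos(a,f), inpos(c,f), inpos(f,c), marked(a), near(a), on(f)}

push(f,a); move(a)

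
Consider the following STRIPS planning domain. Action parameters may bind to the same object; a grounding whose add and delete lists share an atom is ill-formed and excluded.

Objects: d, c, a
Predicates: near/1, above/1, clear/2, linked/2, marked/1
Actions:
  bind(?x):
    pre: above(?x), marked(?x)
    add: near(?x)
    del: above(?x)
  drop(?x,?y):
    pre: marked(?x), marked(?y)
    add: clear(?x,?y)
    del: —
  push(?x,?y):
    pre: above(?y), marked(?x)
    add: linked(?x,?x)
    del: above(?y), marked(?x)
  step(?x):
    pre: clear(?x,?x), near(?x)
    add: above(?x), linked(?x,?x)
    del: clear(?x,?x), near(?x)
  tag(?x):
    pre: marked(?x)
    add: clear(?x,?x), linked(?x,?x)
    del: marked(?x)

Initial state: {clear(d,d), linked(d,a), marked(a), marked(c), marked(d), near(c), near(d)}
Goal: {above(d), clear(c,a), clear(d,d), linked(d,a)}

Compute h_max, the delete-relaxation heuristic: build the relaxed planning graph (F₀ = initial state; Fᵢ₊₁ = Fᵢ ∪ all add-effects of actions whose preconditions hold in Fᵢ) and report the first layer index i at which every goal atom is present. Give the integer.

1

F0 = init (7 atoms)
F1 = F0 ∪ {above(d), clear(a,a), clear(a,c), clear(a,d), clear(c,a), clear(c,c), clear(c,d), clear(d,a), clear(d,c), linked(a,a), linked(c,c), linked(d,d)}  (19 atoms)
goal ⊆ F1  ⇒  h_max = 1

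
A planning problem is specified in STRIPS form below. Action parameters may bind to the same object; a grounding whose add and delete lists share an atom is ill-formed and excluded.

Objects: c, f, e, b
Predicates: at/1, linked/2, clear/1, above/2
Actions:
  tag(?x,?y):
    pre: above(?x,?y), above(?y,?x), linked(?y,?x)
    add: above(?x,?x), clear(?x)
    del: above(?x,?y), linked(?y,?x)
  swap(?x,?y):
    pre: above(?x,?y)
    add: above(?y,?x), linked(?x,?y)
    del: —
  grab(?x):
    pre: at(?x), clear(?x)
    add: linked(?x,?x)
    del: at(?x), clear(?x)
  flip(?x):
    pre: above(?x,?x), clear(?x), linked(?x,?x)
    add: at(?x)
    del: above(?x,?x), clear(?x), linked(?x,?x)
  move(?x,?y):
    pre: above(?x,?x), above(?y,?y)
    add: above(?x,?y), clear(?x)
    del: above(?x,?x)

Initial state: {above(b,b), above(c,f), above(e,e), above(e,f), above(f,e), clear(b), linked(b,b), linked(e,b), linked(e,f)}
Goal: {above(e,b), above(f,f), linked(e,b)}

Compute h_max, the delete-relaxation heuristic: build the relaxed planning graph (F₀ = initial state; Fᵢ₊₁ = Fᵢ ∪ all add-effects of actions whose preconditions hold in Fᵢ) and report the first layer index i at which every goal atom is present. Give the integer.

1

F0 = init (9 atoms)
F1 = F0 ∪ {above(b,e), above(e,b), above(f,c), above(f,f), at(b), clear(e), clear(f), linked(c,f), linked(e,e), linked(f,e)}  (19 atoms)
goal ⊆ F1  ⇒  h_max = 1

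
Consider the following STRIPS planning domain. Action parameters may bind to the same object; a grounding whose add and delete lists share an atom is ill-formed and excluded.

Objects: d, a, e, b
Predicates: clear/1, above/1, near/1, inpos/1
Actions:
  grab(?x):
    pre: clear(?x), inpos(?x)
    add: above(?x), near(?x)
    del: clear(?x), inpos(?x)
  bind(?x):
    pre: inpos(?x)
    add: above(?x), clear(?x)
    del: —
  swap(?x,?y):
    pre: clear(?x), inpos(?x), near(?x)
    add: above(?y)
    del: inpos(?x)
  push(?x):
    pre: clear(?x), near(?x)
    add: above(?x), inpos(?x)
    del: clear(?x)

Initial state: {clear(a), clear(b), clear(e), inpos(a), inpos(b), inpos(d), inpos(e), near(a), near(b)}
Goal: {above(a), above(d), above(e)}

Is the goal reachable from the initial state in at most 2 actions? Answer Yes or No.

No

1. grab(a)  →  {above(a), clear(b), clear(e), inpos(b), inpos(d), inpos(e), near(a), near(b)}
2. grab(e)  →  {above(a), above(e), clear(b), inpos(b), inpos(d), near(a), near(b), near(e)}
3. bind(d)  →  {above(a), above(d), above(e), clear(b), clear(d), inpos(b), inpos(d), near(a), near(b), near(e)}
optimal plan length = 3; 3 > 2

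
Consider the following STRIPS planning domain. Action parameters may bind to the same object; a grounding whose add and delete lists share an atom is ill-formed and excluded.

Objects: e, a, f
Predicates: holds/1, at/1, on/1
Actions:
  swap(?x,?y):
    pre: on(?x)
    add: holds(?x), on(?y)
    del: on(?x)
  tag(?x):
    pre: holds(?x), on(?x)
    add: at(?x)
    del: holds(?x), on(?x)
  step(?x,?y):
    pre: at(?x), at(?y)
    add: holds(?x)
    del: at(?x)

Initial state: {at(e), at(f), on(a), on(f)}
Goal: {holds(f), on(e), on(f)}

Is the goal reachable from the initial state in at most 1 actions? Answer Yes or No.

No

1. swap(a,e)  →  {at(e), at(f), holds(a), on(e), on(f)}
2. step(f,e)  →  {at(e), holds(a), holds(f), on(e), on(f)}
optimal plan length = 2; 2 > 1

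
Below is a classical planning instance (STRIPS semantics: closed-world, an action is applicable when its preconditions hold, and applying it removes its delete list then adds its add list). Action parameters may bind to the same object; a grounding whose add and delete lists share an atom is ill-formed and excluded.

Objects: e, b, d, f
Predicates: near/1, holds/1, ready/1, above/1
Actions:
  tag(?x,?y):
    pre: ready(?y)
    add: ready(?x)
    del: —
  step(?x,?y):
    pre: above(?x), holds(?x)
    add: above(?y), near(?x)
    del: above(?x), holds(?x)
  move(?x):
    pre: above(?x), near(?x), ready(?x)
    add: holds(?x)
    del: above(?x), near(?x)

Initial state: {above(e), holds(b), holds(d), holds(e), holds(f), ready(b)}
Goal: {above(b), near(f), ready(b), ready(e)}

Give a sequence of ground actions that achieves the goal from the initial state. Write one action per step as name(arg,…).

1. tag(e,b)  →  {above(e), holds(b), holds(d), holds(e), holds(f), ready(b), ready(e)}
2. step(e,f)  →  {above(f), holds(b), holds(d), holds(f), near(e), ready(b), ready(e)}
3. step(f,b)  →  {above(b), holds(b), holds(d), near(e), near(f), ready(b), ready(e)}

tag(e,b); step(e,f); step(f,b)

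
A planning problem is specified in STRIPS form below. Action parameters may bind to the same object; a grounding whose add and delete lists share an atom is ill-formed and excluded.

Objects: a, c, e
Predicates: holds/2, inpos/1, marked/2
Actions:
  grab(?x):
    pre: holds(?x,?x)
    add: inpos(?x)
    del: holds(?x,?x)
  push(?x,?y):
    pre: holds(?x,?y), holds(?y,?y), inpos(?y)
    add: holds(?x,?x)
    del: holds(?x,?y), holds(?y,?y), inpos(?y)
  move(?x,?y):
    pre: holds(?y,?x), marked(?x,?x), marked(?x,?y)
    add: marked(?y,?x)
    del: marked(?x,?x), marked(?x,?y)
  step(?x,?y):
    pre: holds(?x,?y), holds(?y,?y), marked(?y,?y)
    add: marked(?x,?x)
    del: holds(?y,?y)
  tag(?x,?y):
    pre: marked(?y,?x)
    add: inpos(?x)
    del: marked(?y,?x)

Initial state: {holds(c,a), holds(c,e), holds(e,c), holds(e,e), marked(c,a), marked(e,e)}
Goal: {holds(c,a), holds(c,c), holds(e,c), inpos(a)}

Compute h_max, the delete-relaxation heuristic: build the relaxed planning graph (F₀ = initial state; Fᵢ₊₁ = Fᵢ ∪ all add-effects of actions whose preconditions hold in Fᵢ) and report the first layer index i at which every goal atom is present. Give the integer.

F0 = init (6 atoms)
F1 = F0 ∪ {inpos(a), inpos(e), marked(c,c)}  (9 atoms)
F2 = F1 ∪ {holds(c,c), inpos(c)}  (11 atoms)
goal ⊆ F2  ⇒  h_max = 2

2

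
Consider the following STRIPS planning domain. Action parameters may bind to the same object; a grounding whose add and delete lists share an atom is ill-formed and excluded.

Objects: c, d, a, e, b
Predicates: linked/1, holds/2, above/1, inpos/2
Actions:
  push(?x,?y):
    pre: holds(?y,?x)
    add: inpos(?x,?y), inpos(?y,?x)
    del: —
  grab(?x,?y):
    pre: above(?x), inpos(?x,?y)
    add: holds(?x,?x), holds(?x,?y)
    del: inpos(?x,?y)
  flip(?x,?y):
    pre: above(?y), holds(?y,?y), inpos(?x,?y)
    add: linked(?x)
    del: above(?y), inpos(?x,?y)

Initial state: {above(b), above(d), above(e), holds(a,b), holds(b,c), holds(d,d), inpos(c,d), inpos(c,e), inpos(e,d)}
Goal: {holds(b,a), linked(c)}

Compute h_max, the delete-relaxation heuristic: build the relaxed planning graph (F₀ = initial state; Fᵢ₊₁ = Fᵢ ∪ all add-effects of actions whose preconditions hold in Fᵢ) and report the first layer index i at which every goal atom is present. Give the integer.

2

F0 = init (9 atoms)
F1 = F0 ∪ {holds(e,d), holds(e,e), inpos(a,b), inpos(b,a), inpos(b,c), inpos(c,b), inpos(d,d), linked(c), linked(e)}  (18 atoms)
F2 = F1 ∪ {holds(b,a), holds(b,b), inpos(d,e), inpos(e,e), linked(d)}  (23 atoms)
goal ⊆ F2  ⇒  h_max = 2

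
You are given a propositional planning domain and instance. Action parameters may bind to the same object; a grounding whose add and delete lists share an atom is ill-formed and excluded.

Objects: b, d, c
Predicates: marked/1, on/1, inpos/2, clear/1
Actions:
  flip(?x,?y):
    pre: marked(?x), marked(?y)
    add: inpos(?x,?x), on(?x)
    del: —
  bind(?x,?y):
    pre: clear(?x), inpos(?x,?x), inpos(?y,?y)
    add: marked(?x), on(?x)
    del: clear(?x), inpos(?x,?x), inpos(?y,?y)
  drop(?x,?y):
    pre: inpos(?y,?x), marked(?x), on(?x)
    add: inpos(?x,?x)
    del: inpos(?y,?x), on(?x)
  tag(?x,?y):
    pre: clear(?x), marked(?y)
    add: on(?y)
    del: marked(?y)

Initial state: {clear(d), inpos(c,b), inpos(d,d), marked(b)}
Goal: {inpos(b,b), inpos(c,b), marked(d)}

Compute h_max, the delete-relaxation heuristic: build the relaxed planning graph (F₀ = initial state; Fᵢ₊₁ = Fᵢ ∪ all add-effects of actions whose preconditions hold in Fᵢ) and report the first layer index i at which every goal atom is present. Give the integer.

F0 = init (4 atoms)
F1 = F0 ∪ {inpos(b,b), marked(d), on(b), on(d)}  (8 atoms)
goal ⊆ F1  ⇒  h_max = 1

1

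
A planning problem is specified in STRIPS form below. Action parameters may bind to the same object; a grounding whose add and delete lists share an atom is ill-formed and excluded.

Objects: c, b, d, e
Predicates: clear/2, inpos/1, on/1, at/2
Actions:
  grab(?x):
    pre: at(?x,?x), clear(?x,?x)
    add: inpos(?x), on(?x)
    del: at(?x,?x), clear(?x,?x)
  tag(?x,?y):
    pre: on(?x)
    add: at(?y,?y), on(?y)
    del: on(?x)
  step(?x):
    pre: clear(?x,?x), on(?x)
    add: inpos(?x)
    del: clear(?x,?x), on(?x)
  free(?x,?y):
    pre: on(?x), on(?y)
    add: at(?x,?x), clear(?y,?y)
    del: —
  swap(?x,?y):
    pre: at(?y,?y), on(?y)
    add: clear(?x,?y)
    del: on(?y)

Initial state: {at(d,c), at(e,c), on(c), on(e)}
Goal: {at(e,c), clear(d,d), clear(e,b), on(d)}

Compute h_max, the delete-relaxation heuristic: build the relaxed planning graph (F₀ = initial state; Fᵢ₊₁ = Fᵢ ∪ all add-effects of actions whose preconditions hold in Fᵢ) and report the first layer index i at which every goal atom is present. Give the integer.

2

F0 = init (4 atoms)
F1 = F0 ∪ {at(b,b), at(c,c), at(d,d), at(e,e), clear(c,c), clear(e,e), on(b), on(d)}  (12 atoms)
F2 = F1 ∪ {clear(b,b), clear(b,c), clear(b,d), clear(b,e), clear(c,b), clear(c,d), clear(c,e), clear(d,b), clear(d,c), clear(d,d), clear(d,e), clear(e,b), clear(e,c), clear(e,d), inpos(c), inpos(e)}  (28 atoms)
goal ⊆ F2  ⇒  h_max = 2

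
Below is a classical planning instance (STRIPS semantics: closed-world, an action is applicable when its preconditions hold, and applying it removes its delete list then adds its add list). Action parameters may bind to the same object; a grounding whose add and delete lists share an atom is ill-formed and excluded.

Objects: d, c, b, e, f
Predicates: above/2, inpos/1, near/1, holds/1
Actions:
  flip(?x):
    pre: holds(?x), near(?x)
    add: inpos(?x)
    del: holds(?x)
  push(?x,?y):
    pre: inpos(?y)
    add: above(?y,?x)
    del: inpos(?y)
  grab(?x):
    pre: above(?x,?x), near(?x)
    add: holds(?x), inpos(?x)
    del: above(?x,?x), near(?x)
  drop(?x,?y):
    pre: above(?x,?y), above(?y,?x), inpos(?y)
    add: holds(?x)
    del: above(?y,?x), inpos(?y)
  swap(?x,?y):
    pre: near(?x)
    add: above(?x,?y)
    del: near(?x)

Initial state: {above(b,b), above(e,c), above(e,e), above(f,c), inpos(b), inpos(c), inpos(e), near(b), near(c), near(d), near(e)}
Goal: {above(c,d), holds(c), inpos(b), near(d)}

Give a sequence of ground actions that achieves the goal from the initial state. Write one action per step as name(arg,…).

push(d,c); swap(c,e); drop(c,e)

1. push(d,c)  →  {above(b,b), above(c,d), above(e,c), above(e,e), above(f,c), inpos(b), inpos(e), near(b), near(c), near(d), near(e)}
2. swap(c,e)  →  {above(b,b), above(c,d), above(c,e), above(e,c), above(e,e), above(f,c), inpos(b), inpos(e), near(b), near(d), near(e)}
3. drop(c,e)  →  {above(b,b), above(c,d), above(c,e), above(e,e), above(f,c), holds(c), inpos(b), near(b), near(d), near(e)}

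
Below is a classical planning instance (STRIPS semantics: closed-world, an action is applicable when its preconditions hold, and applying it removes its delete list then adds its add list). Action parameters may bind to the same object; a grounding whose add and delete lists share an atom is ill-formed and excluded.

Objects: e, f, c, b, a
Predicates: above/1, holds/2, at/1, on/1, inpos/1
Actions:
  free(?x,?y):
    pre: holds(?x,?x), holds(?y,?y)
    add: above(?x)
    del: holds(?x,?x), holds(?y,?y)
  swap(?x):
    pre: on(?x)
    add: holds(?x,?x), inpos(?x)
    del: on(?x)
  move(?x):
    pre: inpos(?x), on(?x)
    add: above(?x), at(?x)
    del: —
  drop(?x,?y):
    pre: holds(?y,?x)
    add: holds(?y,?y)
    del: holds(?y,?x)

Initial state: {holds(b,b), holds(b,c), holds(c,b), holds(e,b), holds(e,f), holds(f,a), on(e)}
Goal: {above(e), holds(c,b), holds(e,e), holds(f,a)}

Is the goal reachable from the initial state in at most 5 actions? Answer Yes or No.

1. swap(e)  →  {holds(b,b), holds(b,c), holds(c,b), holds(e,b), holds(e,e), holds(e,f), holds(f,a), inpos(e)}
2. free(e,e)  →  {above(e), holds(b,b), holds(b,c), holds(c,b), holds(e,b), holds(e,f), holds(f,a), inpos(e)}
3. drop(f,e)  →  {above(e), holds(b,b), holds(b,c), holds(c,b), holds(e,b), holds(e,e), holds(f,a), inpos(e)}
optimal plan length = 3; 3 ≤ 5

Yes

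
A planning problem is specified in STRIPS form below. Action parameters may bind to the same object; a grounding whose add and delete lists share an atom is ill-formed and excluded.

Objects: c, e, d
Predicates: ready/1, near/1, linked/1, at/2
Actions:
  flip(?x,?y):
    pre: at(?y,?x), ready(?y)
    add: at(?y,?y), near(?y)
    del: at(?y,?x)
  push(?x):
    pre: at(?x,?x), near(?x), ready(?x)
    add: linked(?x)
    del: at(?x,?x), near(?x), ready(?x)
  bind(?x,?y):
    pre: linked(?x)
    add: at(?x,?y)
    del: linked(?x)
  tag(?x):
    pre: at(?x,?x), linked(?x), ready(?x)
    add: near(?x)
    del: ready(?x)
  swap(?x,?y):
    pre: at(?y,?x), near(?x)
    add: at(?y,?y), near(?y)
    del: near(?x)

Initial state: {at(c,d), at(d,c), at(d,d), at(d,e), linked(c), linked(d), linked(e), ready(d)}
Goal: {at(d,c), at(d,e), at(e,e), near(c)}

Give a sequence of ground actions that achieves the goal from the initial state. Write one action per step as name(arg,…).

bind(e,e); tag(d); swap(d,c)

1. bind(e,e)  →  {at(c,d), at(d,c), at(d,d), at(d,e), at(e,e), linked(c), linked(d), ready(d)}
2. tag(d)  →  {at(c,d), at(d,c), at(d,d), at(d,e), at(e,e), linked(c), linked(d), near(d)}
3. swap(d,c)  →  {at(c,c), at(c,d), at(d,c), at(d,d), at(d,e), at(e,e), linked(c), linked(d), near(c)}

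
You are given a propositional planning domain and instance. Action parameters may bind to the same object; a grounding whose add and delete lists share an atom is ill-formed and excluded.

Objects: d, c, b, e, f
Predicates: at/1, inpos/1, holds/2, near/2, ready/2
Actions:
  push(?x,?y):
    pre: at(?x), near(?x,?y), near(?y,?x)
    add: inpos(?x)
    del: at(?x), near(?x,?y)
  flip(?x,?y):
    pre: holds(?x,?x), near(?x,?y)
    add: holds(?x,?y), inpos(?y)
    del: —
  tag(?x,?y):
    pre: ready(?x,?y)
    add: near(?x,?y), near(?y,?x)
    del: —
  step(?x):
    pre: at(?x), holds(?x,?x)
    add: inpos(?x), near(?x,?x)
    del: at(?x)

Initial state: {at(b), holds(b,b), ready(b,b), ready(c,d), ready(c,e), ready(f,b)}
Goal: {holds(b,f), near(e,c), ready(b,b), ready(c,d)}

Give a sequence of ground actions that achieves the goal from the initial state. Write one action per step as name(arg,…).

1. tag(c,e)  →  {at(b), holds(b,b), near(c,e), near(e,c), ready(b,b), ready(c,d), ready(c,e), ready(f,b)}
2. tag(f,b)  →  {at(b), holds(b,b), near(b,f), near(c,e), near(e,c), near(f,b), ready(b,b), ready(c,d), ready(c,e), ready(f,b)}
3. flip(b,f)  →  {at(b), holds(b,b), holds(b,f), inpos(f), near(b,f), near(c,e), near(e,c), near(f,b), ready(b,b), ready(c,d), ready(c,e), ready(f,b)}

tag(c,e); tag(f,b); flip(b,f)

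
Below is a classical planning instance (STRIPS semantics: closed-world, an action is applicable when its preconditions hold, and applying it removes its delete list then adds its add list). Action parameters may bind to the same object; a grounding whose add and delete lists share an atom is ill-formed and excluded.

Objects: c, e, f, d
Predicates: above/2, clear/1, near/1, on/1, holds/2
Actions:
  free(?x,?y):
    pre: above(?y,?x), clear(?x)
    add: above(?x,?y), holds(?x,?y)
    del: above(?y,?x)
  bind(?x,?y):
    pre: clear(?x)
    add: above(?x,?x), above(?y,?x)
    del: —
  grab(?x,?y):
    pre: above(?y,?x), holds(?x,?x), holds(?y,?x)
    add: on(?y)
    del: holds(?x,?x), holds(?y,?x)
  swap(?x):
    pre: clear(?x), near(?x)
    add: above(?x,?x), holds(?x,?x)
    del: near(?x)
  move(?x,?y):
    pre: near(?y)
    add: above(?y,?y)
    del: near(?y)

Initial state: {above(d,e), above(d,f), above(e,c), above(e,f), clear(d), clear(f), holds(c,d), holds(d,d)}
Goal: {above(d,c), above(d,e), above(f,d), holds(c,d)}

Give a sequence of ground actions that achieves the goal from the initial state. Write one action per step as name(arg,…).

free(f,d); bind(d,c); free(d,c)

1. free(f,d)  →  {above(d,e), above(e,c), above(e,f), above(f,d), clear(d), clear(f), holds(c,d), holds(d,d), holds(f,d)}
2. bind(d,c)  →  {above(c,d), above(d,d), above(d,e), above(e,c), above(e,f), above(f,d), clear(d), clear(f), holds(c,d), holds(d,d), holds(f,d)}
3. free(d,c)  →  {above(d,c), above(d,d), above(d,e), above(e,c), above(e,f), above(f,d), clear(d), clear(f), holds(c,d), holds(d,c), holds(d,d), holds(f,d)}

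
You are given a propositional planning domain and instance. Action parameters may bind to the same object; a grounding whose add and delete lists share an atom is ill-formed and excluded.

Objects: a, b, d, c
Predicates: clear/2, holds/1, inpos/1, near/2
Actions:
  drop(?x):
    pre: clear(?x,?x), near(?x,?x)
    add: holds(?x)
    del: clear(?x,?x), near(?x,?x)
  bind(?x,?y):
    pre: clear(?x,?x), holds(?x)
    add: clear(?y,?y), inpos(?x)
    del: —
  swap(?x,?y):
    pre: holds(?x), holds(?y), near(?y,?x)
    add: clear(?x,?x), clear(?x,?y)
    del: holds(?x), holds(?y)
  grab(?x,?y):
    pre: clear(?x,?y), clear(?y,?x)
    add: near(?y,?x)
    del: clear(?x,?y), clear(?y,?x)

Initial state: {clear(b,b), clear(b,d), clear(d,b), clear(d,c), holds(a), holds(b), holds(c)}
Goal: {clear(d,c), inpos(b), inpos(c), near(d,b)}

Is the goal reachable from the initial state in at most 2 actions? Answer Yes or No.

1. bind(b,c)  →  {clear(b,b), clear(b,d), clear(c,c), clear(d,b), clear(d,c), holds(a), holds(b), holds(c), inpos(b)}
2. bind(c,a)  →  {clear(a,a), clear(b,b), clear(b,d), clear(c,c), clear(d,b), clear(d,c), holds(a), holds(b), holds(c), inpos(b), inpos(c)}
3. grab(b,d)  →  {clear(a,a), clear(b,b), clear(c,c), clear(d,c), holds(a), holds(b), holds(c), inpos(b), inpos(c), near(d,b)}
optimal plan length = 3; 3 > 2

No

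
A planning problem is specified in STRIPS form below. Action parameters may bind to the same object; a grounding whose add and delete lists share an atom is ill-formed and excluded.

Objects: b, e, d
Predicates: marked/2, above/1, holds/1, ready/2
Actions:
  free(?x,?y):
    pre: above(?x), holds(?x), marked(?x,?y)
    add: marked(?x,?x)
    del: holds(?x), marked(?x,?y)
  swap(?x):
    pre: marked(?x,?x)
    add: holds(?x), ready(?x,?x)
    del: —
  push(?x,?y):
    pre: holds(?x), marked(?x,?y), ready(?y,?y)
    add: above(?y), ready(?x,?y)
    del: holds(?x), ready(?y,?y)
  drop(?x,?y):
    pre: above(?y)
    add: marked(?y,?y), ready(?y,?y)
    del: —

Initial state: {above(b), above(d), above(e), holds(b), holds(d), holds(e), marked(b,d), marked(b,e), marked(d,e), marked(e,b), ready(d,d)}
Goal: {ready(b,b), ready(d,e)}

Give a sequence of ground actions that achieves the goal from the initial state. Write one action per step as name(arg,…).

drop(b,b); drop(b,e); push(d,e)

1. drop(b,b)  →  {above(b), above(d), above(e), holds(b), holds(d), holds(e), marked(b,b), marked(b,d), marked(b,e), marked(d,e), marked(e,b), ready(b,b), ready(d,d)}
2. drop(b,e)  →  {above(b), above(d), above(e), holds(b), holds(d), holds(e), marked(b,b), marked(b,d), marked(b,e), marked(d,e), marked(e,b), marked(e,e), ready(b,b), ready(d,d), ready(e,e)}
3. push(d,e)  →  {above(b), above(d), above(e), holds(b), holds(e), marked(b,b), marked(b,d), marked(b,e), marked(d,e), marked(e,b), marked(e,e), ready(b,b), ready(d,d), ready(d,e)}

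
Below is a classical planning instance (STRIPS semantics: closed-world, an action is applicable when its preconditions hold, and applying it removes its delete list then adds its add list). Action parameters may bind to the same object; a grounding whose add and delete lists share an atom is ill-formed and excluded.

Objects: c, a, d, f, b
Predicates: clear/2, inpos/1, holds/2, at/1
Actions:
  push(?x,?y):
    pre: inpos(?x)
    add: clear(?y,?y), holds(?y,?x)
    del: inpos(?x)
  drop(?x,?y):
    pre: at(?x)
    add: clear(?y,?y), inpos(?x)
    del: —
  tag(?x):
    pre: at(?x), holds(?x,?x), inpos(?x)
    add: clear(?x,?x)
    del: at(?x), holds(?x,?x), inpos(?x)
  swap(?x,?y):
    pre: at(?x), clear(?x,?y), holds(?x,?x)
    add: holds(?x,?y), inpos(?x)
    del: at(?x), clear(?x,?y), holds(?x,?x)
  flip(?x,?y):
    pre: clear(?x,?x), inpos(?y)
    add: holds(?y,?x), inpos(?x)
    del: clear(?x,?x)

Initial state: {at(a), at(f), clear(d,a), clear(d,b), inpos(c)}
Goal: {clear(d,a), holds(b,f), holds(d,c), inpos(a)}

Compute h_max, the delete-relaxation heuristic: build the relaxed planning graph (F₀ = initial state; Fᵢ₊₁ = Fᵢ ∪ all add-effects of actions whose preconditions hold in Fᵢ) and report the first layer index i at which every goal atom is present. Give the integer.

2

F0 = init (5 atoms)
F1 = F0 ∪ {clear(a,a), clear(b,b), clear(c,c), clear(d,d), clear(f,f), holds(a,c), holds(b,c), holds(c,c), holds(d,c), holds(f,c), inpos(a), inpos(f)}  (17 atoms)
F2 = F1 ∪ {holds(a,a), holds(a,b), holds(a,d), holds(a,f), holds(b,a), holds(b,f), holds(c,a), holds(c,b), holds(c,d), holds(c,f), holds(d,a), holds(d,f), holds(f,a), holds(f,b), holds(f,d), holds(f,f), inpos(b), inpos(d)}  (35 atoms)
goal ⊆ F2  ⇒  h_max = 2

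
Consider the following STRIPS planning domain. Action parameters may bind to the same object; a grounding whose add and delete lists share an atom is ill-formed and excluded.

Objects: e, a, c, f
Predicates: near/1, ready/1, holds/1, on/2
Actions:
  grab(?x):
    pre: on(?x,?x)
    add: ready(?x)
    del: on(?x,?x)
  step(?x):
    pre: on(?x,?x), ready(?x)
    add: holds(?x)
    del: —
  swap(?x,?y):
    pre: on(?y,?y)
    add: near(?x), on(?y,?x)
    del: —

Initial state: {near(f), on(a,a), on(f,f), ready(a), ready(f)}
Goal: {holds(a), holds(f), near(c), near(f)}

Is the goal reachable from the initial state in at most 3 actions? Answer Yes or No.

Yes

1. step(a)  →  {holds(a), near(f), on(a,a), on(f,f), ready(a), ready(f)}
2. step(f)  →  {holds(a), holds(f), near(f), on(a,a), on(f,f), ready(a), ready(f)}
3. swap(c,a)  →  {holds(a), holds(f), near(c), near(f), on(a,a), on(a,c), on(f,f), ready(a), ready(f)}
optimal plan length = 3; 3 ≤ 3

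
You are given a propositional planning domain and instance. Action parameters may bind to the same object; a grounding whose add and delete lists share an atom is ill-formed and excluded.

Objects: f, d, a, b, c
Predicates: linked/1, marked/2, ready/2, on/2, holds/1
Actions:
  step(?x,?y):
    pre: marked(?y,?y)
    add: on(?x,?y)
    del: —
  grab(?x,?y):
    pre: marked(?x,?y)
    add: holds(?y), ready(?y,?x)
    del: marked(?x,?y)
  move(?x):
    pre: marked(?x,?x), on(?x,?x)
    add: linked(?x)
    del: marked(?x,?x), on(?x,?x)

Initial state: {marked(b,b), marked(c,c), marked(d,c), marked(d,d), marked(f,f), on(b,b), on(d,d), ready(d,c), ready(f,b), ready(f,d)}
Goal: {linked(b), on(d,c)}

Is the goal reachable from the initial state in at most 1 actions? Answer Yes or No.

No

1. step(d,c)  →  {marked(b,b), marked(c,c), marked(d,c), marked(d,d), marked(f,f), on(b,b), on(d,c), on(d,d), ready(d,c), ready(f,b), ready(f,d)}
2. move(b)  →  {linked(b), marked(c,c), marked(d,c), marked(d,d), marked(f,f), on(d,c), on(d,d), ready(d,c), ready(f,b), ready(f,d)}
optimal plan length = 2; 2 > 1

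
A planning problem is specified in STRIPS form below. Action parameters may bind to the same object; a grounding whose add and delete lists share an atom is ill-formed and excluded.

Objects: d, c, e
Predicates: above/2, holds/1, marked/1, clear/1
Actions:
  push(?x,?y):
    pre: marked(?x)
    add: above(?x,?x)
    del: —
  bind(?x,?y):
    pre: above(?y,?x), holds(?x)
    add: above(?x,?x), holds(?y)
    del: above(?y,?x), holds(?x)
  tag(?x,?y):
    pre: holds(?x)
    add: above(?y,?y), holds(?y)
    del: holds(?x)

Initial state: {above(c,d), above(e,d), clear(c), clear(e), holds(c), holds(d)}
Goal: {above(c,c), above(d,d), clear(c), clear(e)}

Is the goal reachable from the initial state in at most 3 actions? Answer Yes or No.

Yes

1. bind(d,e)  →  {above(c,d), above(d,d), clear(c), clear(e), holds(c), holds(e)}
2. tag(e,c)  →  {above(c,c), above(c,d), above(d,d), clear(c), clear(e), holds(c)}
optimal plan length = 2; 2 ≤ 3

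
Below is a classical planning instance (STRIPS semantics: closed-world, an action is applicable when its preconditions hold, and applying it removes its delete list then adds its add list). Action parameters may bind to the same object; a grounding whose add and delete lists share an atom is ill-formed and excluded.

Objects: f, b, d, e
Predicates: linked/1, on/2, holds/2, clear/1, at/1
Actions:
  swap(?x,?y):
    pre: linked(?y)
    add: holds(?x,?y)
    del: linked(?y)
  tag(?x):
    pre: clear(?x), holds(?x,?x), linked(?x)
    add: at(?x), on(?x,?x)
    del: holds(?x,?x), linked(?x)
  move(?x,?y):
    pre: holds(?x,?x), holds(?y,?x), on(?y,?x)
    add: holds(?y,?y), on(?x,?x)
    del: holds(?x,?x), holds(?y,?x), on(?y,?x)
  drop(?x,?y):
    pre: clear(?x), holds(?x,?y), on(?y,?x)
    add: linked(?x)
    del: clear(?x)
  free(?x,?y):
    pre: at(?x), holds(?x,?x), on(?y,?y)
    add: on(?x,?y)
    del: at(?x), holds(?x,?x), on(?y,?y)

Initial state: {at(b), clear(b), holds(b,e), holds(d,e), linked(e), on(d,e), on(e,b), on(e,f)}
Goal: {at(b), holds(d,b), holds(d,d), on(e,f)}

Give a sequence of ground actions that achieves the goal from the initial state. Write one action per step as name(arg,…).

swap(e,e); move(e,d); drop(b,e); swap(d,b)

1. swap(e,e)  →  {at(b), clear(b), holds(b,e), holds(d,e), holds(e,e), on(d,e), on(e,b), on(e,f)}
2. move(e,d)  →  {at(b), clear(b), holds(b,e), holds(d,d), on(e,b), on(e,e), on(e,f)}
3. drop(b,e)  →  {at(b), holds(b,e), holds(d,d), linked(b), on(e,b), on(e,e), on(e,f)}
4. swap(d,b)  →  {at(b), holds(b,e), holds(d,b), holds(d,d), on(e,b), on(e,e), on(e,f)}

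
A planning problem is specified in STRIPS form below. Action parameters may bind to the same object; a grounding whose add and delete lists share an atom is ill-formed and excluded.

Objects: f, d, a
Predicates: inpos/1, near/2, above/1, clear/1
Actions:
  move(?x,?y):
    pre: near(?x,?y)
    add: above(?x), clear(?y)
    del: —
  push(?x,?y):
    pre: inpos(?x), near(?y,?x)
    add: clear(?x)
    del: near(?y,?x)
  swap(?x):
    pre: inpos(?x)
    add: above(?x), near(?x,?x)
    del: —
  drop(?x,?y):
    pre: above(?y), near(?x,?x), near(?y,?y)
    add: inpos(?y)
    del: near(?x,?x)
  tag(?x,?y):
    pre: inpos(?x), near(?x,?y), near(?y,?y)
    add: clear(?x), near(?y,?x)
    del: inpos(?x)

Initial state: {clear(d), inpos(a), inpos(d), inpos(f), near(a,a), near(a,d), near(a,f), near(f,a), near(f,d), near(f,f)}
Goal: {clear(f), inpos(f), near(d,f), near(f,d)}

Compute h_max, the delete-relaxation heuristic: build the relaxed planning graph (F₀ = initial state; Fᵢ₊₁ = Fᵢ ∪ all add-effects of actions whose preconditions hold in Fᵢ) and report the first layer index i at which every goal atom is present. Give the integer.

2

F0 = init (10 atoms)
F1 = F0 ∪ {above(a), above(d), above(f), clear(a), clear(f), near(d,d)}  (16 atoms)
F2 = F1 ∪ {near(d,a), near(d,f)}  (18 atoms)
goal ⊆ F2  ⇒  h_max = 2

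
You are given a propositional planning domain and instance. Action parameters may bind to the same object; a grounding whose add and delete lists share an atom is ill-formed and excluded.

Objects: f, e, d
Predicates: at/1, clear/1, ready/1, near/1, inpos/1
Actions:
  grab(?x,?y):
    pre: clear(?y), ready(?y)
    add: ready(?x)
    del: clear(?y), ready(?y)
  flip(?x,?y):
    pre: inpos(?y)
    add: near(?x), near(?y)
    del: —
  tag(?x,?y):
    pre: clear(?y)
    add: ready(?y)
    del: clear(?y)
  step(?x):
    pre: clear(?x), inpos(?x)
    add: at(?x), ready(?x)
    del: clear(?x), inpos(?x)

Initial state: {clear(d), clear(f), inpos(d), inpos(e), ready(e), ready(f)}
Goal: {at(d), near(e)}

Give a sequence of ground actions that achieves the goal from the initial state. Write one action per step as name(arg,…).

flip(f,e); step(d)

1. flip(f,e)  →  {clear(d), clear(f), inpos(d), inpos(e), near(e), near(f), ready(e), ready(f)}
2. step(d)  →  {at(d), clear(f), inpos(e), near(e), near(f), ready(d), ready(e), ready(f)}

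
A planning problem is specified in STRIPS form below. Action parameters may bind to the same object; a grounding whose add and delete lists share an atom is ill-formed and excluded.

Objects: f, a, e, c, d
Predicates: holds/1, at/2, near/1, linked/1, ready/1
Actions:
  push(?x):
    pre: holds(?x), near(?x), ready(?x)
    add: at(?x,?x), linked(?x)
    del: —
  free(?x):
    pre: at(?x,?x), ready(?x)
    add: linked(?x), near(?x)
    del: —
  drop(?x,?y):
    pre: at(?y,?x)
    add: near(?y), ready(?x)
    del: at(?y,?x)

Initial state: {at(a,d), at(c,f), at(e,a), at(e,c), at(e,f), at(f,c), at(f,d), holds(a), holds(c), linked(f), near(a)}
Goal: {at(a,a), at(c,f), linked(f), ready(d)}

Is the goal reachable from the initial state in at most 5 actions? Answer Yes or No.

Yes

1. drop(a,e)  →  {at(a,d), at(c,f), at(e,c), at(e,f), at(f,c), at(f,d), holds(a), holds(c), linked(f), near(a), near(e), ready(a)}
2. push(a)  →  {at(a,a), at(a,d), at(c,f), at(e,c), at(e,f), at(f,c), at(f,d), holds(a), holds(c), linked(a), linked(f), near(a), near(e), ready(a)}
3. drop(d,f)  →  {at(a,a), at(a,d), at(c,f), at(e,c), at(e,f), at(f,c), holds(a), holds(c), linked(a), linked(f), near(a), near(e), near(f), ready(a), ready(d)}
optimal plan length = 3; 3 ≤ 5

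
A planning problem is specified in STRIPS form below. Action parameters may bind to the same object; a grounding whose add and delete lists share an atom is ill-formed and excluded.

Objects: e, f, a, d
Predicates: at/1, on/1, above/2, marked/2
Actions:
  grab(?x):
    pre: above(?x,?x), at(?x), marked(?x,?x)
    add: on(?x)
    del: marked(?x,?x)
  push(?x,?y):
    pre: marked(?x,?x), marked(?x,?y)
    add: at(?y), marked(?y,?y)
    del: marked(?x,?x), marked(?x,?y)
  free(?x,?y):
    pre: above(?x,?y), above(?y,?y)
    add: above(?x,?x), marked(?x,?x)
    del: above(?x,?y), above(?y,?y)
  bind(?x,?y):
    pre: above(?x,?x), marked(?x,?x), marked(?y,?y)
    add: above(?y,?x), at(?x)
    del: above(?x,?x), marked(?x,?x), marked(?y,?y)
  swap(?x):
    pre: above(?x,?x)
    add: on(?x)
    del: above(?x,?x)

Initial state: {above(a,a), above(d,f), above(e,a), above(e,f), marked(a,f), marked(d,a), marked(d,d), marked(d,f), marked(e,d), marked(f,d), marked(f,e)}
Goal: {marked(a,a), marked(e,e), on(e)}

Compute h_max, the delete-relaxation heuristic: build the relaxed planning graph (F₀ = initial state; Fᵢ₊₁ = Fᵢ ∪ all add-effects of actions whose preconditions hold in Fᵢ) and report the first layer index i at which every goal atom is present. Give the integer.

F0 = init (11 atoms)
F1 = F0 ∪ {above(e,e), at(a), at(f), marked(a,a), marked(e,e), marked(f,f), on(a)}  (18 atoms)
F2 = F1 ∪ {above(a,e), above(d,a), above(d,e), above(f,a), above(f,e), at(d), at(e), on(e)}  (26 atoms)
goal ⊆ F2  ⇒  h_max = 2

2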